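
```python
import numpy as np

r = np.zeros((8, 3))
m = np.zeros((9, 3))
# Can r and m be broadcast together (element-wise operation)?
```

No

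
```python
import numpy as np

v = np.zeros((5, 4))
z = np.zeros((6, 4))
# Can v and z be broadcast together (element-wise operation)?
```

No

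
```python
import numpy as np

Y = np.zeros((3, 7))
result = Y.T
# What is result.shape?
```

(7, 3)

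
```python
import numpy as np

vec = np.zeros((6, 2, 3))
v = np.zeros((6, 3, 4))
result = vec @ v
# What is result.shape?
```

(6, 2, 4)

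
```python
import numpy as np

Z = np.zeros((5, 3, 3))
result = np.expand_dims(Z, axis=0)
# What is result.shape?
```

(1, 5, 3, 3)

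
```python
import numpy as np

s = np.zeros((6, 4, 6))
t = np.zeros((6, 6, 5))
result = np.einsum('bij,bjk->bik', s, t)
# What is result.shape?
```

(6, 4, 5)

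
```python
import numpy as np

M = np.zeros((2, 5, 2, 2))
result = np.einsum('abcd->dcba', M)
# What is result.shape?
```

(2, 2, 5, 2)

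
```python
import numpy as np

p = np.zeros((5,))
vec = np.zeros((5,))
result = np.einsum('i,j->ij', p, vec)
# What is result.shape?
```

(5, 5)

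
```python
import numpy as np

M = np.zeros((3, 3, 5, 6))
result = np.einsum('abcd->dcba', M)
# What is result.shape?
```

(6, 5, 3, 3)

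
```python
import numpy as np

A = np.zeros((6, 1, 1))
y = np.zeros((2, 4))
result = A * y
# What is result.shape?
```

(6, 2, 4)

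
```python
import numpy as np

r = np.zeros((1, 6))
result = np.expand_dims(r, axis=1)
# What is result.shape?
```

(1, 1, 6)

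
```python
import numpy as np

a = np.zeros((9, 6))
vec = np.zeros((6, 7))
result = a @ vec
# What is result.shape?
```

(9, 7)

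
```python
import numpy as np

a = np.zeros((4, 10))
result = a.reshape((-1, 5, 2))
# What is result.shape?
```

(4, 5, 2)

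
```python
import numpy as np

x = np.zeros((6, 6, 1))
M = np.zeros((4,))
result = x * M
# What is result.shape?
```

(6, 6, 4)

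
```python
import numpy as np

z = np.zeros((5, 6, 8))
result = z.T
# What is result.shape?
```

(8, 6, 5)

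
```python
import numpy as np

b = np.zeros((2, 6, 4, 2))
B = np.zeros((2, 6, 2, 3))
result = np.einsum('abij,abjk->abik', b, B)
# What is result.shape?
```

(2, 6, 4, 3)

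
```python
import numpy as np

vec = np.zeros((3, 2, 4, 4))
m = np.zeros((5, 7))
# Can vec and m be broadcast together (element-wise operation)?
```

No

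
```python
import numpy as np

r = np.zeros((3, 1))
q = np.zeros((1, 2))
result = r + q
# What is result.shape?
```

(3, 2)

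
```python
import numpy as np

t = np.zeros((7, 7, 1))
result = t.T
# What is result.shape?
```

(1, 7, 7)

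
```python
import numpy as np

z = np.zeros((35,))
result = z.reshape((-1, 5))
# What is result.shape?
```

(7, 5)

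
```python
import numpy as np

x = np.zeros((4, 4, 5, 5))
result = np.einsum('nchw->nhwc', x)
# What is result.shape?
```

(4, 5, 5, 4)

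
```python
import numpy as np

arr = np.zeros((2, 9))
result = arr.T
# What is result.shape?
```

(9, 2)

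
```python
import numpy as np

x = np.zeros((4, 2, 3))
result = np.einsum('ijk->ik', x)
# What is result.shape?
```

(4, 3)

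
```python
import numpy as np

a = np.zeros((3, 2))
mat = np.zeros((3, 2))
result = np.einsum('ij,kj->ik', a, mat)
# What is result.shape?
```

(3, 3)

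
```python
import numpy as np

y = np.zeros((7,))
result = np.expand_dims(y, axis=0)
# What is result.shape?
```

(1, 7)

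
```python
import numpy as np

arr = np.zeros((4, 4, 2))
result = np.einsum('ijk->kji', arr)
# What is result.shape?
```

(2, 4, 4)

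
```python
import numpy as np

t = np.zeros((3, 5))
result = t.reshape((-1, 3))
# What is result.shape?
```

(5, 3)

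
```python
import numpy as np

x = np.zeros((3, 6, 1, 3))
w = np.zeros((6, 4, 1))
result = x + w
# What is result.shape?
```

(3, 6, 4, 3)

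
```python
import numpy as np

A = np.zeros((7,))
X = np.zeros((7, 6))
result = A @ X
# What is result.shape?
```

(6,)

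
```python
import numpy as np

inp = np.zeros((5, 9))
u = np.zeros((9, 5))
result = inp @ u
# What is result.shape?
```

(5, 5)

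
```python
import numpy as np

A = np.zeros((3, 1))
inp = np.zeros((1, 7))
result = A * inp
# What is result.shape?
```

(3, 7)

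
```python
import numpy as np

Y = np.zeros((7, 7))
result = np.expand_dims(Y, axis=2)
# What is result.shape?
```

(7, 7, 1)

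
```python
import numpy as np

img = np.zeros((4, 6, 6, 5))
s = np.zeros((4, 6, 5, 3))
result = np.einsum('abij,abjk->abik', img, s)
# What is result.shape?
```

(4, 6, 6, 3)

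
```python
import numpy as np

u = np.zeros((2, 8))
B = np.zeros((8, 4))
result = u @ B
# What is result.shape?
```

(2, 4)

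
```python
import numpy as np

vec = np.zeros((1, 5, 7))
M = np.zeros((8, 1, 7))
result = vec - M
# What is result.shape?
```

(8, 5, 7)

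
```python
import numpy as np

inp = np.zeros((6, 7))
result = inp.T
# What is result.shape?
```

(7, 6)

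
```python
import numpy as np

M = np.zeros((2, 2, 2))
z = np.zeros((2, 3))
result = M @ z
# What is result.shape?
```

(2, 2, 3)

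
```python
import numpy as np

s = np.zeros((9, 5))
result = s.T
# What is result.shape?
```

(5, 9)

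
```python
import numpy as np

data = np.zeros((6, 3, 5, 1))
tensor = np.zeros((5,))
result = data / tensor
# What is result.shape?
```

(6, 3, 5, 5)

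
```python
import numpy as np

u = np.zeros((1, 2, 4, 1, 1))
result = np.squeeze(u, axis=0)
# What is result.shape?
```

(2, 4, 1, 1)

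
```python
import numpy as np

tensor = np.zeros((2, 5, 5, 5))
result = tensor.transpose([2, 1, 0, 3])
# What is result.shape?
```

(5, 5, 2, 5)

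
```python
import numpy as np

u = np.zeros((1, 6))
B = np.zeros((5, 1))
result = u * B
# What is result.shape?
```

(5, 6)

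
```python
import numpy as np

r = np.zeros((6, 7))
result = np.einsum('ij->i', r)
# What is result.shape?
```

(6,)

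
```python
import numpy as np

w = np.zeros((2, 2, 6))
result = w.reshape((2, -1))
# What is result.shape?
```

(2, 12)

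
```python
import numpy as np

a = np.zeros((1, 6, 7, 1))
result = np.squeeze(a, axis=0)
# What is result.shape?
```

(6, 7, 1)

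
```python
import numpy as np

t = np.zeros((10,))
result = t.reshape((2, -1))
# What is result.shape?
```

(2, 5)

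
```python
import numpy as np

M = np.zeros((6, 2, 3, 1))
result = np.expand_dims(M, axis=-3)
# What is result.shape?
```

(6, 2, 1, 3, 1)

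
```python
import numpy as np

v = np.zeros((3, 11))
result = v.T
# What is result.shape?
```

(11, 3)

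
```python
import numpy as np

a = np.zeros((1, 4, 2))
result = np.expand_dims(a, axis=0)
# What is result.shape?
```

(1, 1, 4, 2)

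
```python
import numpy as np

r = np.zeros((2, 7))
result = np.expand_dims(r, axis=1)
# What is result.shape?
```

(2, 1, 7)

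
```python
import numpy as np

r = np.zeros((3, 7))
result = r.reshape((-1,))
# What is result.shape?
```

(21,)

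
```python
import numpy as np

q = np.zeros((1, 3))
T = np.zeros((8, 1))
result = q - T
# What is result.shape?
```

(8, 3)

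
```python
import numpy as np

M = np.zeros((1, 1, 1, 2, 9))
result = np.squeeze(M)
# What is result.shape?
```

(2, 9)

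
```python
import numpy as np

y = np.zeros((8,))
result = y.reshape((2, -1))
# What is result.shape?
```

(2, 4)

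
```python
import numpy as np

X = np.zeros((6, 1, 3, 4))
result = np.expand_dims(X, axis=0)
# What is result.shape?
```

(1, 6, 1, 3, 4)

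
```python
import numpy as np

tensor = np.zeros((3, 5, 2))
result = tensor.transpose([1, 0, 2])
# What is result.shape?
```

(5, 3, 2)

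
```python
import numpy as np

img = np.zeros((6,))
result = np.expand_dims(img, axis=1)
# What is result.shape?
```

(6, 1)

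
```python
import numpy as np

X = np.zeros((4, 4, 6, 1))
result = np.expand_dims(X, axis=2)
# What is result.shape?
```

(4, 4, 1, 6, 1)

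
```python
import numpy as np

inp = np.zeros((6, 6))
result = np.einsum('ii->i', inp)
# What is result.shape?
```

(6,)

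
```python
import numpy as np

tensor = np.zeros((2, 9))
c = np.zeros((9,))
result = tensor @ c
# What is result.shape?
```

(2,)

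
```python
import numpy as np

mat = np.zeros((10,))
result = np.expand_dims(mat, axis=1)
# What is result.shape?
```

(10, 1)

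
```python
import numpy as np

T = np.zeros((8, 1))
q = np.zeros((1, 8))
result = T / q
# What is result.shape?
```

(8, 8)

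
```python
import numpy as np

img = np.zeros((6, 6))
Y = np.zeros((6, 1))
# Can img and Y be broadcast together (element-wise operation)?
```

Yes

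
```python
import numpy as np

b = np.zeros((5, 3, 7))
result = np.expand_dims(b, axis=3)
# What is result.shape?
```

(5, 3, 7, 1)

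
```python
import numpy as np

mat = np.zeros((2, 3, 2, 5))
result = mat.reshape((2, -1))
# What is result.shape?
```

(2, 30)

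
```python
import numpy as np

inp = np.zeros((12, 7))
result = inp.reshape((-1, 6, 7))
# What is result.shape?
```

(2, 6, 7)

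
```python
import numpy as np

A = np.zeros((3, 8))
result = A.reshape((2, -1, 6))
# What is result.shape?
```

(2, 2, 6)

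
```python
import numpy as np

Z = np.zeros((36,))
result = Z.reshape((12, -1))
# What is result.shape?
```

(12, 3)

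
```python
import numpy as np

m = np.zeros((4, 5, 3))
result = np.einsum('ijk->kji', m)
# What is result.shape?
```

(3, 5, 4)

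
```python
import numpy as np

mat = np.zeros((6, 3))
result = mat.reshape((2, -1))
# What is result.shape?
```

(2, 9)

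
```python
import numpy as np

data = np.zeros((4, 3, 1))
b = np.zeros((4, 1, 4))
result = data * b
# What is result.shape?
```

(4, 3, 4)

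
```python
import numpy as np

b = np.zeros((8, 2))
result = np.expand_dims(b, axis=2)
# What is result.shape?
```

(8, 2, 1)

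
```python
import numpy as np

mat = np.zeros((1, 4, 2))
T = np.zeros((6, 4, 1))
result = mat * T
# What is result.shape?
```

(6, 4, 2)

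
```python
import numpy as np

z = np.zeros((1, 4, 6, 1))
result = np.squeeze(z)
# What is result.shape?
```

(4, 6)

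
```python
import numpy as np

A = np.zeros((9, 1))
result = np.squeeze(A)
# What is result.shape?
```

(9,)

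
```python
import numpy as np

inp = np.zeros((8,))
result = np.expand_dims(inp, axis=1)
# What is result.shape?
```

(8, 1)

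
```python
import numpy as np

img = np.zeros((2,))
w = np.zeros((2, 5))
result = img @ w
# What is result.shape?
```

(5,)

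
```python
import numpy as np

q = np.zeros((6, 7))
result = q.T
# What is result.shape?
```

(7, 6)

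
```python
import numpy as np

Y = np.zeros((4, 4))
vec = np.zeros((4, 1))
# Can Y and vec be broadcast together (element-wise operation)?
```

Yes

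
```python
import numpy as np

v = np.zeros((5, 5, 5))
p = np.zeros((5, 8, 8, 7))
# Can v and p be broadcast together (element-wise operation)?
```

No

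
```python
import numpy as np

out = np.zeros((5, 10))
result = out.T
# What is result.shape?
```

(10, 5)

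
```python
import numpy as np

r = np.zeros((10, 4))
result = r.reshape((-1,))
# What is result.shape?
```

(40,)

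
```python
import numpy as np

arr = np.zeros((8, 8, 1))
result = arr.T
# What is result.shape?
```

(1, 8, 8)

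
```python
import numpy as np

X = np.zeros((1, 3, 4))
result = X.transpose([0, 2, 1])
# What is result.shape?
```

(1, 4, 3)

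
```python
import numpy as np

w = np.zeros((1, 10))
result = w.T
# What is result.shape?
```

(10, 1)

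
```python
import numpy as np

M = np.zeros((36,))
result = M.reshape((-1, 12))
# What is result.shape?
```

(3, 12)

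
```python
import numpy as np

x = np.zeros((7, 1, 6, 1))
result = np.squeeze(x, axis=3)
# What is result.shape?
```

(7, 1, 6)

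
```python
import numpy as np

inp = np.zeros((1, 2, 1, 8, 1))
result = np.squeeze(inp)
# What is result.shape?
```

(2, 8)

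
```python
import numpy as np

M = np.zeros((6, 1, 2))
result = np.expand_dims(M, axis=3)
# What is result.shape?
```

(6, 1, 2, 1)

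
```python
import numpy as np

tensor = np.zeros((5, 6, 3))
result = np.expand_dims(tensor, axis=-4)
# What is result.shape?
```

(1, 5, 6, 3)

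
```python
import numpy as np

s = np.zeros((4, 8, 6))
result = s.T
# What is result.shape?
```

(6, 8, 4)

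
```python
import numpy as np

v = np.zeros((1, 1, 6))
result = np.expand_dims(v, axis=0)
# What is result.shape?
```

(1, 1, 1, 6)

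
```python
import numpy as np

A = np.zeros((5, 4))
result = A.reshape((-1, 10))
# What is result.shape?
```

(2, 10)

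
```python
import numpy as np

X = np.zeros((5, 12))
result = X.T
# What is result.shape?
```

(12, 5)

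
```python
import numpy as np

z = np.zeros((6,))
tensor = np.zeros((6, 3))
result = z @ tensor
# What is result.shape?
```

(3,)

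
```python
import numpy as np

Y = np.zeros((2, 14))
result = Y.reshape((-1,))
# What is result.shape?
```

(28,)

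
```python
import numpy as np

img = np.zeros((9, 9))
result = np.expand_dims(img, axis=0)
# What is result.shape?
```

(1, 9, 9)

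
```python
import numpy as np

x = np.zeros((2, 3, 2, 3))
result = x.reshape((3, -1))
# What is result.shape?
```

(3, 12)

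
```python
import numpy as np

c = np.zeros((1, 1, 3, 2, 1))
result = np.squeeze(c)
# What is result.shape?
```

(3, 2)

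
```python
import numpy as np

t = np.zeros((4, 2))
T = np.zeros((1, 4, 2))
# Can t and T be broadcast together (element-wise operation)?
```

Yes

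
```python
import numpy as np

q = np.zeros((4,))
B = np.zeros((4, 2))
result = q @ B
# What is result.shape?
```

(2,)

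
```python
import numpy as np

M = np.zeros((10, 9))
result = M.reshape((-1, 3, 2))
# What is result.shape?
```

(15, 3, 2)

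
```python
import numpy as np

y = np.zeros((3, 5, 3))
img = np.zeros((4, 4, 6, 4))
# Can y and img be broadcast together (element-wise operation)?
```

No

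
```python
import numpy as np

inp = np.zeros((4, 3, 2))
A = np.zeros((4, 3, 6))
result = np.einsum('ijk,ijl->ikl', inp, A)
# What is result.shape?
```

(4, 2, 6)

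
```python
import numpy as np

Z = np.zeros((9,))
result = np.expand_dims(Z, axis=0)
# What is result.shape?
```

(1, 9)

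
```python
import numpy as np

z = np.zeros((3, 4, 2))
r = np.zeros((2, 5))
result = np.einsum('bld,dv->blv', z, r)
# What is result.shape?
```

(3, 4, 5)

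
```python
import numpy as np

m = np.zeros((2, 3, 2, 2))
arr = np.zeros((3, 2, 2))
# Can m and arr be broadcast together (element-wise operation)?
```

Yes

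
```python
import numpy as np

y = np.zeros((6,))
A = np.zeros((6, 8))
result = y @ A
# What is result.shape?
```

(8,)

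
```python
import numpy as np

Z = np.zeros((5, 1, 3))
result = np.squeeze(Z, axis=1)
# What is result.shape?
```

(5, 3)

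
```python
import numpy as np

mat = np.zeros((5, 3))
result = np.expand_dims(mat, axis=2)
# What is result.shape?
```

(5, 3, 1)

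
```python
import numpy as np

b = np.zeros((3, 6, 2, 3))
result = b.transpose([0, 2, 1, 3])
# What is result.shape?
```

(3, 2, 6, 3)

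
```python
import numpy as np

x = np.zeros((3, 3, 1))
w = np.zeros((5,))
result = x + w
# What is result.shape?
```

(3, 3, 5)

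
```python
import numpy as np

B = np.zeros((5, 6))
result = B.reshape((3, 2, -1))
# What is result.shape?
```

(3, 2, 5)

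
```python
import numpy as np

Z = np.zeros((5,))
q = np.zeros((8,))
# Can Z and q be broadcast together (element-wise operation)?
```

No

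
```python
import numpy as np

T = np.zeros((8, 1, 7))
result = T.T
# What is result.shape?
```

(7, 1, 8)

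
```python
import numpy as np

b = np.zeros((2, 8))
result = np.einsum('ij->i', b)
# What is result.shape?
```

(2,)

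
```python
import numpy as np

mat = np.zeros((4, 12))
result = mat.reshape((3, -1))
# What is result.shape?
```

(3, 16)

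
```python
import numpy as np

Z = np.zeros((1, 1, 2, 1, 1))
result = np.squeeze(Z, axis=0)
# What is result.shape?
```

(1, 2, 1, 1)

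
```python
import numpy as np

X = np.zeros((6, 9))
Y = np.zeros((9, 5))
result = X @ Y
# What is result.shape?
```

(6, 5)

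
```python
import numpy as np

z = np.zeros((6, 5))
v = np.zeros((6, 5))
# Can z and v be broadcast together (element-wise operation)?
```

Yes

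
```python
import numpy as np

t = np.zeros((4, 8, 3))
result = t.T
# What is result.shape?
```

(3, 8, 4)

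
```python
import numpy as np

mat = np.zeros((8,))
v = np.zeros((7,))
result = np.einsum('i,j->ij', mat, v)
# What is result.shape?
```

(8, 7)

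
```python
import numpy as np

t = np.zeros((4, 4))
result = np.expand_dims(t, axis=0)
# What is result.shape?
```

(1, 4, 4)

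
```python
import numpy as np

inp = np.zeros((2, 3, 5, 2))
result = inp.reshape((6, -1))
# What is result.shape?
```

(6, 10)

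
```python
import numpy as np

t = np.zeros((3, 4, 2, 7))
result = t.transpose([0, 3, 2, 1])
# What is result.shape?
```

(3, 7, 2, 4)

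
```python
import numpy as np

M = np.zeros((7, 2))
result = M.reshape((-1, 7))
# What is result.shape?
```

(2, 7)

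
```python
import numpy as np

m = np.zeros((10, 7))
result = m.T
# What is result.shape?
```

(7, 10)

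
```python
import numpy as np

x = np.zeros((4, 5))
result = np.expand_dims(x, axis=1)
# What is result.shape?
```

(4, 1, 5)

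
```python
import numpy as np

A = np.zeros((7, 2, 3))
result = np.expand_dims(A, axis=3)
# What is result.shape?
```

(7, 2, 3, 1)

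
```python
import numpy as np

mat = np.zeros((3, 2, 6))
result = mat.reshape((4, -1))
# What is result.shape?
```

(4, 9)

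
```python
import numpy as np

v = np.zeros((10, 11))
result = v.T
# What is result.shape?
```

(11, 10)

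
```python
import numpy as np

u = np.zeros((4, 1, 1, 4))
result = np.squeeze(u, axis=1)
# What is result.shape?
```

(4, 1, 4)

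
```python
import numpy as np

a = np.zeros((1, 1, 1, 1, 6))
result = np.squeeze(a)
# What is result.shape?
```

(6,)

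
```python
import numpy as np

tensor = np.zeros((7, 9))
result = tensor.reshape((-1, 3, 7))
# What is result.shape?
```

(3, 3, 7)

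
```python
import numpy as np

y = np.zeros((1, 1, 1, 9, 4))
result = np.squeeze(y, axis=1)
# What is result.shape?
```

(1, 1, 9, 4)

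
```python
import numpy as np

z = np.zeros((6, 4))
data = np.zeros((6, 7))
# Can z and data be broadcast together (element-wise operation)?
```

No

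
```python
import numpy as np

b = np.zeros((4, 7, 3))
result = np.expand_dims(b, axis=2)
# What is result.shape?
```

(4, 7, 1, 3)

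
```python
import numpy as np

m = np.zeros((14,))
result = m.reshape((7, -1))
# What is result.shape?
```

(7, 2)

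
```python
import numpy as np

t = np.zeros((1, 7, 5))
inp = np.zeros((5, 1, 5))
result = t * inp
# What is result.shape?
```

(5, 7, 5)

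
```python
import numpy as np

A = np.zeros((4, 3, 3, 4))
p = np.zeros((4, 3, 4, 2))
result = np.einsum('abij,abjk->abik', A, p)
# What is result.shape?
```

(4, 3, 3, 2)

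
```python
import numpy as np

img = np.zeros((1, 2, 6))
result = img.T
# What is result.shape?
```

(6, 2, 1)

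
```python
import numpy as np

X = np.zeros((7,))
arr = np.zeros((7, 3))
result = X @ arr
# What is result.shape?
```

(3,)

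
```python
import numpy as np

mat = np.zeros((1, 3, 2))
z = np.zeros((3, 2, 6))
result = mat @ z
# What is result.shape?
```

(3, 3, 6)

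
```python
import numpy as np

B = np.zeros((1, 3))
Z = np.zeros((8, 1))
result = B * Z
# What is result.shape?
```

(8, 3)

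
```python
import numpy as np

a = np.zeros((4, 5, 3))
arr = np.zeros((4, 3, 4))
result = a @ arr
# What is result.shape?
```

(4, 5, 4)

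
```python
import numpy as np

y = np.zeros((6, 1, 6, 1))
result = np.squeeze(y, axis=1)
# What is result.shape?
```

(6, 6, 1)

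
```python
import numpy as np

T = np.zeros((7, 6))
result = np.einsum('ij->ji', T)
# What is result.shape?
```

(6, 7)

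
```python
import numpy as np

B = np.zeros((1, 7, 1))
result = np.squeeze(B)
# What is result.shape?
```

(7,)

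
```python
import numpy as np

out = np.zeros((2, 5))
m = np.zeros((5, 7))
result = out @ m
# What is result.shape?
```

(2, 7)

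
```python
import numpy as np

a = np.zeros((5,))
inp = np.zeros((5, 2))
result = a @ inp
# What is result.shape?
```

(2,)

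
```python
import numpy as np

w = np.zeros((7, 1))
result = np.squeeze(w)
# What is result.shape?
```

(7,)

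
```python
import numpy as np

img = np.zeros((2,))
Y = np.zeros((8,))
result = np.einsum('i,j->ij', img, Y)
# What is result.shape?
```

(2, 8)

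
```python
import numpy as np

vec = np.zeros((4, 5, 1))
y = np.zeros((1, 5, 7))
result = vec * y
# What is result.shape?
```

(4, 5, 7)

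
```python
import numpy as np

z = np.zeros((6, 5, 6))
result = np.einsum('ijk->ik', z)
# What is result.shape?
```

(6, 6)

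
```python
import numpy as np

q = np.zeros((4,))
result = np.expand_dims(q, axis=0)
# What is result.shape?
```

(1, 4)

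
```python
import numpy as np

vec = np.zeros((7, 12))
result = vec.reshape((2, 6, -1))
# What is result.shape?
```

(2, 6, 7)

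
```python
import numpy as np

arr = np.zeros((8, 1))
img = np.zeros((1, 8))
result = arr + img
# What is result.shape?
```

(8, 8)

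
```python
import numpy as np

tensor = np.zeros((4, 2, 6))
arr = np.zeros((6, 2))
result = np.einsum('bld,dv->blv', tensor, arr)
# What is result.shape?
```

(4, 2, 2)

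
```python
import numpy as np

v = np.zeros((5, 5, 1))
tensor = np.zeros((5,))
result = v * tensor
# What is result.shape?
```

(5, 5, 5)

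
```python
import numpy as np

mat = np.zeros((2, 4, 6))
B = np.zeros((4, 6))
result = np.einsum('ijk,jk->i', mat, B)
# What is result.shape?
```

(2,)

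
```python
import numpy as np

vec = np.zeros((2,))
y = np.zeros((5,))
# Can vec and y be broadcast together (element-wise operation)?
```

No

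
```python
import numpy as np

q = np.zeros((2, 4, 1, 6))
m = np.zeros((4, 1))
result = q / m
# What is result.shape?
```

(2, 4, 4, 6)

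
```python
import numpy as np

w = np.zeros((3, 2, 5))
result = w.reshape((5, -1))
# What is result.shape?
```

(5, 6)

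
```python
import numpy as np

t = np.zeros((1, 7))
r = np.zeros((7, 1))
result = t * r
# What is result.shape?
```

(7, 7)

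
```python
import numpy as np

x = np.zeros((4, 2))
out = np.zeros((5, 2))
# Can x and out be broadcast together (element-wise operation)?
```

No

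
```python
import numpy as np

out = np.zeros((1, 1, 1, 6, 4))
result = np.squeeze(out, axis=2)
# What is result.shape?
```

(1, 1, 6, 4)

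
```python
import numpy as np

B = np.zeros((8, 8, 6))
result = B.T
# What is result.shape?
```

(6, 8, 8)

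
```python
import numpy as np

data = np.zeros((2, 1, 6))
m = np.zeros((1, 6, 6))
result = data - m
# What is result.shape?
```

(2, 6, 6)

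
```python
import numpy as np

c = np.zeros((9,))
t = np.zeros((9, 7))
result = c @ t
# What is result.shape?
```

(7,)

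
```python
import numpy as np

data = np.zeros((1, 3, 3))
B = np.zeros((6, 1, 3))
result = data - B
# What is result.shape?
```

(6, 3, 3)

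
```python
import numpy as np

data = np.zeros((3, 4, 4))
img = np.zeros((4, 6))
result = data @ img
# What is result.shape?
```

(3, 4, 6)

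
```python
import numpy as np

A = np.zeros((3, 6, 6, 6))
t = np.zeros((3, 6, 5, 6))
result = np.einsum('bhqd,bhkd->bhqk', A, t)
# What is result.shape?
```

(3, 6, 6, 5)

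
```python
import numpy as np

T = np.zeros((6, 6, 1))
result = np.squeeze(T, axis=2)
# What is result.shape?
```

(6, 6)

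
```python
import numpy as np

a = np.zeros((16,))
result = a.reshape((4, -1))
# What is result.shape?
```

(4, 4)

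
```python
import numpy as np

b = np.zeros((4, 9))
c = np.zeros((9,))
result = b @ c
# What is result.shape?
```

(4,)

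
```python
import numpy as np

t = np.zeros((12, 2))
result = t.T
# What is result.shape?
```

(2, 12)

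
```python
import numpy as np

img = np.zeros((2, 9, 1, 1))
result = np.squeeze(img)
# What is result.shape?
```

(2, 9)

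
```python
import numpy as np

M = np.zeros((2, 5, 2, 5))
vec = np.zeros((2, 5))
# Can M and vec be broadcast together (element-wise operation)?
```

Yes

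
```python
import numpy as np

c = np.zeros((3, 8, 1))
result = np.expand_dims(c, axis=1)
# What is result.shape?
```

(3, 1, 8, 1)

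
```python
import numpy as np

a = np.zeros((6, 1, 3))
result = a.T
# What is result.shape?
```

(3, 1, 6)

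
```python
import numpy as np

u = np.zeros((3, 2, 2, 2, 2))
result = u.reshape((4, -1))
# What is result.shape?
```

(4, 12)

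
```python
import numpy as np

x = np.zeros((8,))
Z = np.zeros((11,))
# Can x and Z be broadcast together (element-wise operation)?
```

No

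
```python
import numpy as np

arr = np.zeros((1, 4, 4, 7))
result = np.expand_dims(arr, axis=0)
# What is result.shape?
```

(1, 1, 4, 4, 7)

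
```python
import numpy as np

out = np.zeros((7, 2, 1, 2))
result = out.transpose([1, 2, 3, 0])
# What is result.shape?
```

(2, 1, 2, 7)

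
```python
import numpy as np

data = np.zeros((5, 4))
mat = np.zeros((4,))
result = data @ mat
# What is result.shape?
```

(5,)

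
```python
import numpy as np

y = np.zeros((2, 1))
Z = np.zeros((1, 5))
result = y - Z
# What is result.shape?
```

(2, 5)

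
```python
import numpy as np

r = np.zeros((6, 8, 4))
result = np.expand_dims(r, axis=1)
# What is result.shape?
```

(6, 1, 8, 4)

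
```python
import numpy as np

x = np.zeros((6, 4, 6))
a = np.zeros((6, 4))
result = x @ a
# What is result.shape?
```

(6, 4, 4)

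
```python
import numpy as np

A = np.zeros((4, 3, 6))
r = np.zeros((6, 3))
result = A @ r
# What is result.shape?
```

(4, 3, 3)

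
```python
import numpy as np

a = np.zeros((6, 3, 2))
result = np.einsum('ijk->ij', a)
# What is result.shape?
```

(6, 3)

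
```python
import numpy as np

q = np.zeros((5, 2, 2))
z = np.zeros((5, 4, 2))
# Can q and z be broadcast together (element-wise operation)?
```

No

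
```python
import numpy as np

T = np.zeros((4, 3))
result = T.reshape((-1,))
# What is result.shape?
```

(12,)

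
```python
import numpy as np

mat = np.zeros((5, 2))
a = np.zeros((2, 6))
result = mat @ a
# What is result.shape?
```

(5, 6)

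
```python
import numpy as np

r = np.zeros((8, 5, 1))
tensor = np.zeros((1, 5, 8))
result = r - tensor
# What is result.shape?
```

(8, 5, 8)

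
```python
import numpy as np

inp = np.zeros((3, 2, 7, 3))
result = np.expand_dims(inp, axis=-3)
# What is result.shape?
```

(3, 2, 1, 7, 3)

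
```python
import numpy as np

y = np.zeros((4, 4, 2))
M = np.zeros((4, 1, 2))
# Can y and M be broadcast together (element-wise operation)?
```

Yes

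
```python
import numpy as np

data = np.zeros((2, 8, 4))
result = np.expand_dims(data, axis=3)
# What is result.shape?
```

(2, 8, 4, 1)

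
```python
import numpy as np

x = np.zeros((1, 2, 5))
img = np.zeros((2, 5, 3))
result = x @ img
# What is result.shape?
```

(2, 2, 3)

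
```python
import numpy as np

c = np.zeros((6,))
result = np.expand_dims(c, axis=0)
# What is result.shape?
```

(1, 6)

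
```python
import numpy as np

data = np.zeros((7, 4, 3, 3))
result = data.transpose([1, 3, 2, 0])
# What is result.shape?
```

(4, 3, 3, 7)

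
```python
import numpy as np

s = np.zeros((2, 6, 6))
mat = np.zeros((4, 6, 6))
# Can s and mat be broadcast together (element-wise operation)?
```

No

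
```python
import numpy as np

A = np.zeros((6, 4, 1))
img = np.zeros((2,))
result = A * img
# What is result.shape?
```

(6, 4, 2)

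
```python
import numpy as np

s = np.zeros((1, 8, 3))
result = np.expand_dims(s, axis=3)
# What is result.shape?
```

(1, 8, 3, 1)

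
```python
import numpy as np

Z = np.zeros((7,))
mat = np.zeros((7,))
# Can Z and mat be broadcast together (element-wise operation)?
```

Yes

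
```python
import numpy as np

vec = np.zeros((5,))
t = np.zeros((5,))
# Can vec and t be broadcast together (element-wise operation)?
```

Yes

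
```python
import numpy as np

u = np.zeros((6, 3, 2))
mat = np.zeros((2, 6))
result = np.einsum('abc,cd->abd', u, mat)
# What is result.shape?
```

(6, 3, 6)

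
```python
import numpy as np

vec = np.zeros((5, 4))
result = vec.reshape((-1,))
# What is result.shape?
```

(20,)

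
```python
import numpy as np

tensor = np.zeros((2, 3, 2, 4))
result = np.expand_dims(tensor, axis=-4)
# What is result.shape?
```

(2, 1, 3, 2, 4)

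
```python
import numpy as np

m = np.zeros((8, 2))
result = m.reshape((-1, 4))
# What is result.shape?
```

(4, 4)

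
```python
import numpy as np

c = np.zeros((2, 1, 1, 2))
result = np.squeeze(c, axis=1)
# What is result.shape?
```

(2, 1, 2)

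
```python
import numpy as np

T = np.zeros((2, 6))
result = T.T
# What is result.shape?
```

(6, 2)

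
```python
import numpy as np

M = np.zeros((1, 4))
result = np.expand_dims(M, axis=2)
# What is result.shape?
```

(1, 4, 1)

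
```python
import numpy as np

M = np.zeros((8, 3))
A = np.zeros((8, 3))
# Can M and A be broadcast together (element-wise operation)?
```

Yes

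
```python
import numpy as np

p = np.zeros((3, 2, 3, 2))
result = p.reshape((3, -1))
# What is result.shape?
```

(3, 12)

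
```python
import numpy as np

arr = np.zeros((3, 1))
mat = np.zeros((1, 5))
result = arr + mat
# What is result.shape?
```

(3, 5)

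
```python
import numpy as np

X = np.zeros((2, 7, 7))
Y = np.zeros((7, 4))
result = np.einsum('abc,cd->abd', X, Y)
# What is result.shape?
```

(2, 7, 4)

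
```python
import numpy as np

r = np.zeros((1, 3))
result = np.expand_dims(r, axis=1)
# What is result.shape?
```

(1, 1, 3)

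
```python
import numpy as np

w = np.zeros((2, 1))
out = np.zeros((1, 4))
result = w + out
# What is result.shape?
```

(2, 4)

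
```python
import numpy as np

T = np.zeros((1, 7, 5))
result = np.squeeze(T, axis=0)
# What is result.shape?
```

(7, 5)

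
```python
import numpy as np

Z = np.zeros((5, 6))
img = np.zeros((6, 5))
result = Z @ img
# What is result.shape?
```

(5, 5)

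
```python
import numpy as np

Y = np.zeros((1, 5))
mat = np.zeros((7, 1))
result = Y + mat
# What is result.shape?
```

(7, 5)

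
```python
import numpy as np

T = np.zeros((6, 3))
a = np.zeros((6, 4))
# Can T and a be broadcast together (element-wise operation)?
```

No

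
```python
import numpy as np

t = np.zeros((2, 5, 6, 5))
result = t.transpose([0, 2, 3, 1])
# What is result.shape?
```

(2, 6, 5, 5)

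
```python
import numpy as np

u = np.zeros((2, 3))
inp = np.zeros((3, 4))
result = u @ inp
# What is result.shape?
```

(2, 4)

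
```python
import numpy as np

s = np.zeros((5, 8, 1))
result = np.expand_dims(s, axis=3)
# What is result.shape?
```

(5, 8, 1, 1)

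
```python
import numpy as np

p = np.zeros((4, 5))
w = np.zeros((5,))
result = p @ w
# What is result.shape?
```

(4,)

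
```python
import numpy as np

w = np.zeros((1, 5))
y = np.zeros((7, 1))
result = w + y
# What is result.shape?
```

(7, 5)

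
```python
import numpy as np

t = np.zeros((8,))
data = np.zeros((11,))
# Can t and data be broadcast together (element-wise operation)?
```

No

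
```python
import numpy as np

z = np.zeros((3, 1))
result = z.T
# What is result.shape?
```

(1, 3)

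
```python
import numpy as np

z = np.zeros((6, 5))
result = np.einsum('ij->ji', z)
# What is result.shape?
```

(5, 6)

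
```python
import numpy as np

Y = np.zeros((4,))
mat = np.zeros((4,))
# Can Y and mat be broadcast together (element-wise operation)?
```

Yes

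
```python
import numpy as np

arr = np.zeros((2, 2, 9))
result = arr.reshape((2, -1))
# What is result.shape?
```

(2, 18)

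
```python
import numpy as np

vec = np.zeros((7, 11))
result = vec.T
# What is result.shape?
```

(11, 7)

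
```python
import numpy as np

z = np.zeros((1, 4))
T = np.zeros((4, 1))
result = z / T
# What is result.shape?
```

(4, 4)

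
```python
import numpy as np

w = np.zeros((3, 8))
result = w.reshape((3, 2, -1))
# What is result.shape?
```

(3, 2, 4)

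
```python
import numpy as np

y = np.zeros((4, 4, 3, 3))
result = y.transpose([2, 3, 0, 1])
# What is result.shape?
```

(3, 3, 4, 4)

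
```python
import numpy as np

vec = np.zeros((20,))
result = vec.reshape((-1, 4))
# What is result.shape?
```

(5, 4)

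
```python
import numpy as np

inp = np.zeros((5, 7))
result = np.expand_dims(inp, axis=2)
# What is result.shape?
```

(5, 7, 1)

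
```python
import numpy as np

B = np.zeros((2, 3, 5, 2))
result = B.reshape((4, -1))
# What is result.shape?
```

(4, 15)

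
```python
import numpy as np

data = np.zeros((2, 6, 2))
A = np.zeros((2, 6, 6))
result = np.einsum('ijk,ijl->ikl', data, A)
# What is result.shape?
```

(2, 2, 6)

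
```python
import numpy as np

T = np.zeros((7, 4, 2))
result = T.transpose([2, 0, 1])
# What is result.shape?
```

(2, 7, 4)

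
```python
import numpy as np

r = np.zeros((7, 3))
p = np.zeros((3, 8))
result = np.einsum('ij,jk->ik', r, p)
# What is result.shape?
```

(7, 8)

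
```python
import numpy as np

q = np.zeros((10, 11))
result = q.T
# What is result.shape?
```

(11, 10)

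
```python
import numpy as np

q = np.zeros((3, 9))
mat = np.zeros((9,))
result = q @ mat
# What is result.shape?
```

(3,)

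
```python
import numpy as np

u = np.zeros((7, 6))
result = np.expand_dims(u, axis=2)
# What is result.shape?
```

(7, 6, 1)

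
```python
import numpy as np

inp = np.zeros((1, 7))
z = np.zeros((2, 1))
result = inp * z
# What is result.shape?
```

(2, 7)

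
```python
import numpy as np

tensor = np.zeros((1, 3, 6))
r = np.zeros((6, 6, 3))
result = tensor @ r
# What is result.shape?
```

(6, 3, 3)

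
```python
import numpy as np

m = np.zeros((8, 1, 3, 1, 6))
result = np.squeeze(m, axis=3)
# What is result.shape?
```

(8, 1, 3, 6)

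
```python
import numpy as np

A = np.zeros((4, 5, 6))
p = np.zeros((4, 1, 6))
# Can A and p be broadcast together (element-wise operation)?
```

Yes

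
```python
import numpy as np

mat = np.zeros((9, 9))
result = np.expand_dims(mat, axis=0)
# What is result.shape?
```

(1, 9, 9)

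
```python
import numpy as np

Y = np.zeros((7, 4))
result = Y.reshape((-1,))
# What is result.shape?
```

(28,)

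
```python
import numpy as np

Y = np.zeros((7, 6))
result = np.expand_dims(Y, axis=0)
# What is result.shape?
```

(1, 7, 6)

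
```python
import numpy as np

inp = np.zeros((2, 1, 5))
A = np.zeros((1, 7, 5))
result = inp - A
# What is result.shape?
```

(2, 7, 5)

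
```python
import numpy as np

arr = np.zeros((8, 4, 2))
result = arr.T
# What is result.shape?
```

(2, 4, 8)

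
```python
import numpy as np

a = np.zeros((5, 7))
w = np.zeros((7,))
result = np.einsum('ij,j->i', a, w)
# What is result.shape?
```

(5,)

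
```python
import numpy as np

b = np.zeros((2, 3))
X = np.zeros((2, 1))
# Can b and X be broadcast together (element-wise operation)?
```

Yes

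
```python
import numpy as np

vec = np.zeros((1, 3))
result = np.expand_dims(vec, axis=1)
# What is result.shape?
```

(1, 1, 3)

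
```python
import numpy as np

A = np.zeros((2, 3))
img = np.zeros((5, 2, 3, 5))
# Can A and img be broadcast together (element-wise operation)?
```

No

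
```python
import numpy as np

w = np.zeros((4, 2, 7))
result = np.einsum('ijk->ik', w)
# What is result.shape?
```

(4, 7)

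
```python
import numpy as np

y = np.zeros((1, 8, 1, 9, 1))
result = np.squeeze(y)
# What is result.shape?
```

(8, 9)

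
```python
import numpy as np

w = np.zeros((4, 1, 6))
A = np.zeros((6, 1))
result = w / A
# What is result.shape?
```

(4, 6, 6)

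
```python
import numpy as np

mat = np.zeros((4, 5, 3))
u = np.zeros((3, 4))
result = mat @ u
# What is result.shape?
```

(4, 5, 4)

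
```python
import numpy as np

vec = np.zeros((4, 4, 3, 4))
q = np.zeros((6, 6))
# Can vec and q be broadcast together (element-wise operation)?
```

No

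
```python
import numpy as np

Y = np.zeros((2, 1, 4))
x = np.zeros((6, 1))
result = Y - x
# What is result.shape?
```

(2, 6, 4)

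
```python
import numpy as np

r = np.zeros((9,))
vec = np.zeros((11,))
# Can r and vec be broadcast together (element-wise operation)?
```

No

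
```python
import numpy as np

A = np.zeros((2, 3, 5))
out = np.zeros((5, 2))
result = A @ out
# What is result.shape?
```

(2, 3, 2)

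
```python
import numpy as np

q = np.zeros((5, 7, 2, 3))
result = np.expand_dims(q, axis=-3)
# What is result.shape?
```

(5, 7, 1, 2, 3)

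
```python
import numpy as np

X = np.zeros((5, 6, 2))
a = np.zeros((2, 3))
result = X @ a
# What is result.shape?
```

(5, 6, 3)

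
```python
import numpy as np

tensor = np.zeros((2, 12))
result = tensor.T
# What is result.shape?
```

(12, 2)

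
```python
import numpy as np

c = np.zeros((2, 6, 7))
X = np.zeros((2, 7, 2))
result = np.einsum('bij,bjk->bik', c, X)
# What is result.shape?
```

(2, 6, 2)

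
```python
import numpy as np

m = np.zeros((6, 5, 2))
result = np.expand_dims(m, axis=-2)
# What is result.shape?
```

(6, 5, 1, 2)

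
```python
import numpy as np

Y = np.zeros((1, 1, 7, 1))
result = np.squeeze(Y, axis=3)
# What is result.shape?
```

(1, 1, 7)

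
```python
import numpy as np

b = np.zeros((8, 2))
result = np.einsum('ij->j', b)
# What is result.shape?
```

(2,)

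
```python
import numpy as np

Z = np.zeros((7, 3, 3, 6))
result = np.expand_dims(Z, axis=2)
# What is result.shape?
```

(7, 3, 1, 3, 6)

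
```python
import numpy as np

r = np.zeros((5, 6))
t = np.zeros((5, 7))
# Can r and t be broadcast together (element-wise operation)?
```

No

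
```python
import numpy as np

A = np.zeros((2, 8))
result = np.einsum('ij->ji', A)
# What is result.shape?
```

(8, 2)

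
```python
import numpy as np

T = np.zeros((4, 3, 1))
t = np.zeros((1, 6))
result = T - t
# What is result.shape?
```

(4, 3, 6)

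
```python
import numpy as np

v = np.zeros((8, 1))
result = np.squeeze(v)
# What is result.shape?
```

(8,)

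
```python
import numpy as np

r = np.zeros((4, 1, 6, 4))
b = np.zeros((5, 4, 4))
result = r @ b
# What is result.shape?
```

(4, 5, 6, 4)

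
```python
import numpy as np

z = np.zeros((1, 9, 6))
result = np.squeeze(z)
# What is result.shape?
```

(9, 6)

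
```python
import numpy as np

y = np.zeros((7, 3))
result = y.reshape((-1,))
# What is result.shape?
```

(21,)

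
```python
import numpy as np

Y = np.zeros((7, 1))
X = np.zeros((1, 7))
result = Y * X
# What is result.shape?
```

(7, 7)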